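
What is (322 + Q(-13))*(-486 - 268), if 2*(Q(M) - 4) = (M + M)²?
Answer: -500656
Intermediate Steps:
Q(M) = 4 + 2*M² (Q(M) = 4 + (M + M)²/2 = 4 + (2*M)²/2 = 4 + (4*M²)/2 = 4 + 2*M²)
(322 + Q(-13))*(-486 - 268) = (322 + (4 + 2*(-13)²))*(-486 - 268) = (322 + (4 + 2*169))*(-754) = (322 + (4 + 338))*(-754) = (322 + 342)*(-754) = 664*(-754) = -500656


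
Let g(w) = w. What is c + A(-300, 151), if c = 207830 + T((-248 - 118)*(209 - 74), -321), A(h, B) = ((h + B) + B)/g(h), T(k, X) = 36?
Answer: 31179899/150 ≈ 2.0787e+5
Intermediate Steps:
A(h, B) = (h + 2*B)/h (A(h, B) = ((h + B) + B)/h = ((B + h) + B)/h = (h + 2*B)/h)
c = 207866 (c = 207830 + 36 = 207866)
c + A(-300, 151) = 207866 + (-300 + 2*151)/(-300) = 207866 - (-300 + 302)/300 = 207866 - 1/300*2 = 207866 - 1/150 = 31179899/150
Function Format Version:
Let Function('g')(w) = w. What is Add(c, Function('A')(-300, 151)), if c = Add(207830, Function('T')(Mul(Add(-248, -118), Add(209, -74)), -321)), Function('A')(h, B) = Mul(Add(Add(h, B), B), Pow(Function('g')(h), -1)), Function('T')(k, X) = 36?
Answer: Rational(31179899, 150) ≈ 2.0787e+5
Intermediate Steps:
Function('A')(h, B) = Mul(Pow(h, -1), Add(h, Mul(2, B))) (Function('A')(h, B) = Mul(Add(Add(h, B), B), Pow(h, -1)) = Mul(Add(Add(B, h), B), Pow(h, -1)) = Mul(Add(h, Mul(2, B)), Pow(h, -1)) = Mul(Pow(h, -1), Add(h, Mul(2, B))))
c = 207866 (c = Add(207830, 36) = 207866)
Add(c, Function('A')(-300, 151)) = Add(207866, Mul(Pow(-300, -1), Add(-300, Mul(2, 151)))) = Add(207866, Mul(Rational(-1, 300), Add(-300, 302))) = Add(207866, Mul(Rational(-1, 300), 2)) = Add(207866, Rational(-1, 150)) = Rational(31179899, 150)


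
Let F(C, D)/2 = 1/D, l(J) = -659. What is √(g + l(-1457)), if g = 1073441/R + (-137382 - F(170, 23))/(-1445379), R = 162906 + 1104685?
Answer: 8*I*√108037622355415199897644506/3241495113519 ≈ 25.653*I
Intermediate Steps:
R = 1267591
F(C, D) = 2/D
g = 3053114434685/3241495113519 (g = 1073441/1267591 + (-137382 - 2/23)/(-1445379) = 1073441*(1/1267591) + (-137382 - 2/23)*(-1/1445379) = 1073441/1267591 + (-137382 - 1*2/23)*(-1/1445379) = 1073441/1267591 + (-137382 - 2/23)*(-1/1445379) = 1073441/1267591 - 3159788/23*(-1/1445379) = 1073441/1267591 + 3159788/33243717 = 3053114434685/3241495113519 ≈ 0.94188)
√(g + l(-1457)) = √(3053114434685/3241495113519 - 659) = √(-2133092165374336/3241495113519) = 8*I*√108037622355415199897644506/3241495113519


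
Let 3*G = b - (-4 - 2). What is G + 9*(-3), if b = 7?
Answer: -68/3 ≈ -22.667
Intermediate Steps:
G = 13/3 (G = (7 - (-4 - 2))/3 = (7 - 1*(-6))/3 = (7 + 6)/3 = (⅓)*13 = 13/3 ≈ 4.3333)
G + 9*(-3) = 13/3 + 9*(-3) = 13/3 - 27 = -68/3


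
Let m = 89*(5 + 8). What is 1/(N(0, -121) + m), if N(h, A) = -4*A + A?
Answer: 1/1520 ≈ 0.00065789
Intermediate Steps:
m = 1157 (m = 89*13 = 1157)
N(h, A) = -3*A
1/(N(0, -121) + m) = 1/(-3*(-121) + 1157) = 1/(363 + 1157) = 1/1520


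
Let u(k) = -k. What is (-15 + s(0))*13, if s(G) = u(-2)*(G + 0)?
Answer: -195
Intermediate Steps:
s(G) = 2*G (s(G) = (-1*(-2))*(G + 0) = 2*G)
(-15 + s(0))*13 = (-15 + 2*0)*13 = (-15 + 0)*13 = -15*13 = -195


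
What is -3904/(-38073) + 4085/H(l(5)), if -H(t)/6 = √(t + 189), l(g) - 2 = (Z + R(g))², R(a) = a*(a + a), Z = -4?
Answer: 3904/38073 - 4085*√2307/13842 ≈ -14.072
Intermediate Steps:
R(a) = 2*a² (R(a) = a*(2*a) = 2*a²)
l(g) = 2 + (-4 + 2*g²)²
H(t) = -6*√(189 + t) (H(t) = -6*√(t + 189) = -6*√(189 + t))
-3904/(-38073) + 4085/H(l(5)) = -3904/(-38073) + 4085/((-6*√(189 + (2 + 4*(-2 + 5²)²)))) = -3904*(-1/38073) + 4085/((-6*√(189 + (2 + 4*(-2 + 25)²)))) = 3904/38073 + 4085/((-6*√(189 + (2 + 4*23²)))) = 3904/38073 + 4085/((-6*√(189 + (2 + 4*529)))) = 3904/38073 + 4085/((-6*√(189 + (2 + 2116)))) = 3904/38073 + 4085/((-6*√(189 + 2118))) = 3904/38073 + 4085/((-6*√2307)) = 3904/38073 + 4085*(-√2307/13842) = 3904/38073 - 4085*√2307/13842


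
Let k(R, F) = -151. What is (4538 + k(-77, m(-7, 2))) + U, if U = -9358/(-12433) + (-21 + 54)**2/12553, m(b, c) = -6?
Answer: 684816457274/156071449 ≈ 4387.8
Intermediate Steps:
U = 131010511/156071449 (U = -9358*(-1/12433) + 33**2*(1/12553) = 9358/12433 + 1089*(1/12553) = 9358/12433 + 1089/12553 = 131010511/156071449 ≈ 0.83943)
(4538 + k(-77, m(-7, 2))) + U = (4538 - 151) + 131010511/156071449 = 4387 + 131010511/156071449 = 684816457274/156071449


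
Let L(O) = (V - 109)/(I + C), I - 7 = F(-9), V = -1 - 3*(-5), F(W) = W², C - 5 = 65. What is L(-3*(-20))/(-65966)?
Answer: 95/10422628 ≈ 9.1148e-6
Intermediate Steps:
C = 70 (C = 5 + 65 = 70)
V = 14 (V = -1 + 15 = 14)
I = 88 (I = 7 + (-9)² = 7 + 81 = 88)
L(O) = -95/158 (L(O) = (14 - 109)/(88 + 70) = -95/158)
L(-3*(-20))/(-65966) = -95/158/(-65966) = -95/158*(-1/65966) = 95/10422628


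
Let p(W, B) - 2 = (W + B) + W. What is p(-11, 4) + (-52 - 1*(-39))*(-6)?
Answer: 62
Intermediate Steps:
p(W, B) = 2 + B + 2*W (p(W, B) = 2 + ((W + B) + W) = 2 + ((B + W) + W) = 2 + (B + 2*W) = 2 + B + 2*W)
p(-11, 4) + (-52 - 1*(-39))*(-6) = (2 + 4 + 2*(-11)) + (-52 - 1*(-39))*(-6) = (2 + 4 - 22) + (-52 + 39)*(-6) = -16 - 13*(-6) = -16 + 78 = 62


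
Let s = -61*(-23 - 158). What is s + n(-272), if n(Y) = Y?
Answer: 10769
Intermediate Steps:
s = 11041 (s = -61*(-181) = 11041)
s + n(-272) = 11041 - 272 = 10769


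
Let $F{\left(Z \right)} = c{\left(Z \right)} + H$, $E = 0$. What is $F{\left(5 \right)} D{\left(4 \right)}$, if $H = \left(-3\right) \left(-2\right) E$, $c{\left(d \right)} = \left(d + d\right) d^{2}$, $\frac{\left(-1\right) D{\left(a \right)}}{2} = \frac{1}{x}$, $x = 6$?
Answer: $- \frac{250}{3} \approx -83.333$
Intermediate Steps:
$D{\left(a \right)} = - \frac{1}{3}$ ($D{\left(a \right)} = - \frac{2}{6} = \left(-2\right) \frac{1}{6} = - \frac{1}{3}$)
$c{\left(d \right)} = 2 d^{3}$ ($c{\left(d \right)} = 2 d d^{2} = 2 d^{3}$)
$H = 0$ ($H = \left(-3\right) \left(-2\right) 0 = 6 \cdot 0 = 0$)
$F{\left(Z \right)} = 2 Z^{3}$ ($F{\left(Z \right)} = 2 Z^{3} + 0 = 2 Z^{3}$)
$F{\left(5 \right)} D{\left(4 \right)} = 2 \cdot 5^{3} \left(- \frac{1}{3}\right) = 2 \cdot 125 \left(- \frac{1}{3}\right) = 250 \left(- \frac{1}{3}\right) = - \frac{250}{3}$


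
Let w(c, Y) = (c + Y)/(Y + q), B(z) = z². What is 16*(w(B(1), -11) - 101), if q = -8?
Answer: -30544/19 ≈ -1607.6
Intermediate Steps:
w(c, Y) = (Y + c)/(-8 + Y) (w(c, Y) = (c + Y)/(Y - 8) = (Y + c)/(-8 + Y))
16*(w(B(1), -11) - 101) = 16*((-11 + 1²)/(-8 - 11) - 101) = 16*((-11 + 1)/(-19) - 101) = 16*(-1/19*(-10) - 101) = 16*(10/19 - 101) = 16*(-1909/19) = -30544/19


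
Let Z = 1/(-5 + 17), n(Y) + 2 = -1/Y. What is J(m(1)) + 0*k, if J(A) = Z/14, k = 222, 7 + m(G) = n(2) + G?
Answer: 1/168 ≈ 0.0059524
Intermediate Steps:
n(Y) = -2 - 1/Y
m(G) = -19/2 + G (m(G) = -7 + ((-2 - 1/2) + G) = -7 + ((-2 - 1*½) + G) = -7 + ((-2 - ½) + G) = -7 + (-5/2 + G) = -19/2 + G)
Z = 1/12 ≈ 0.083333
J(A) = 1/168 (J(A) = (1/12)/14 = (1/12)*(1/14) = 1/168)
J(m(1)) + 0*k = 1/168 + 0*222 = 1/168 + 0 = 1/168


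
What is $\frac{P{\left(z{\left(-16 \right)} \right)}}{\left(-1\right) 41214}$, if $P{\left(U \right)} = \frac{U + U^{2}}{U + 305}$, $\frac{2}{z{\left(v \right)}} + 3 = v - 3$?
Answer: $\frac{5}{760274658} \approx 6.5766 \cdot 10^{-9}$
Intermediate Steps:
$z{\left(v \right)} = \frac{2}{-6 + v}$ ($z{\left(v \right)} = \frac{2}{-3 + \left(v - 3\right)} = \frac{2}{-3 + \left(-3 + v\right)} = \frac{2}{-6 + v}$)
$P{\left(U \right)} = \frac{U + U^{2}}{305 + U}$
$\frac{P{\left(z{\left(-16 \right)} \right)}}{\left(-1\right) 41214} = \frac{\frac{2}{-6 - 16} \frac{1}{305 + \frac{2}{-6 - 16}} \left(1 + \frac{2}{-6 - 16}\right)}{\left(-1\right) 41214} = \frac{\frac{2}{-22} \frac{1}{305 + \frac{2}{-22}} \left(1 + \frac{2}{-22}\right)}{-41214} = \frac{2 \left(- \frac{1}{22}\right) \left(1 + 2 \left(- \frac{1}{22}\right)\right)}{305 + 2 \left(- \frac{1}{22}\right)} \left(- \frac{1}{41214}\right) = - \frac{1 - \frac{1}{11}}{11 \left(305 - \frac{1}{11}\right)} \left(- \frac{1}{41214}\right) = \left(- \frac{1}{11}\right) \frac{1}{\frac{3354}{11}} \cdot \frac{10}{11} \left(- \frac{1}{41214}\right) = \left(- \frac{1}{11}\right) \frac{11}{3354} \cdot \frac{10}{11} \left(- \frac{1}{41214}\right) = \left(- \frac{5}{18447}\right) \left(- \frac{1}{41214}\right) = \frac{5}{760274658}$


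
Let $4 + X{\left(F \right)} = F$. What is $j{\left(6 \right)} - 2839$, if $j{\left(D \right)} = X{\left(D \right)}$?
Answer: $-2837$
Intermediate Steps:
$X{\left(F \right)} = -4 + F$
$j{\left(D \right)} = -4 + D$
$j{\left(6 \right)} - 2839 = \left(-4 + 6\right) - 2839 = 2 - 2839 = -2837$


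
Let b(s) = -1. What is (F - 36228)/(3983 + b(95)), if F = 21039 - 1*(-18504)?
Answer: 3315/3982 ≈ 0.83250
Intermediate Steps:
F = 39543 (F = 21039 + 18504 = 39543)
(F - 36228)/(3983 + b(95)) = (39543 - 36228)/(3983 - 1) = 3315/3982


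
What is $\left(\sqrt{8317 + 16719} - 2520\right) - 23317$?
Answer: $-25837 + 2 \sqrt{6259} \approx -25679.0$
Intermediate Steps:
$\left(\sqrt{8317 + 16719} - 2520\right) - 23317 = \left(\sqrt{25036} - 2520\right) - 23317 = \left(2 \sqrt{6259} - 2520\right) - 23317 = \left(-2520 + 2 \sqrt{6259}\right) - 23317 = -25837 + 2 \sqrt{6259}$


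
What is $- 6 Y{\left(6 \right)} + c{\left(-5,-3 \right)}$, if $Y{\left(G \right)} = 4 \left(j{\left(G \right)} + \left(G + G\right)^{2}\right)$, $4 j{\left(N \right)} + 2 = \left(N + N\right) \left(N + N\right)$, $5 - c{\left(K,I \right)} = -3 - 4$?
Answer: $-4296$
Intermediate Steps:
$c{\left(K,I \right)} = 12$ ($c{\left(K,I \right)} = 5 - \left(-3 - 4\right) = 5 - -7 = 5 + 7 = 12$)
$j{\left(N \right)} = - \frac{1}{2} + N^{2}$ ($j{\left(N \right)} = - \frac{1}{2} + \frac{\left(N + N\right) \left(N + N\right)}{4} = - \frac{1}{2} + \frac{2 N 2 N}{4} = - \frac{1}{2} + \frac{4 N^{2}}{4} = - \frac{1}{2} + N^{2}$)
$Y{\left(G \right)} = -2 + 20 G^{2}$ ($Y{\left(G \right)} = 4 \left(\left(- \frac{1}{2} + G^{2}\right) + \left(G + G\right)^{2}\right) = 4 \left(\left(- \frac{1}{2} + G^{2}\right) + \left(2 G\right)^{2}\right) = 4 \left(\left(- \frac{1}{2} + G^{2}\right) + 4 G^{2}\right) = 4 \left(- \frac{1}{2} + 5 G^{2}\right) = -2 + 20 G^{2}$)
$- 6 Y{\left(6 \right)} + c{\left(-5,-3 \right)} = - 6 \left(-2 + 20 \cdot 6^{2}\right) + 12 = - 6 \left(-2 + 20 \cdot 36\right) + 12 = - 6 \left(-2 + 720\right) + 12 = \left(-6\right) 718 + 12 = -4308 + 12 = -4296$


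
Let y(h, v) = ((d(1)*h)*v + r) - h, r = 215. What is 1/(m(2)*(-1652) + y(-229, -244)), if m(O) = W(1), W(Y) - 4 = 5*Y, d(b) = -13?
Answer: -1/740812 ≈ -1.3499e-6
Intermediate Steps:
W(Y) = 4 + 5*Y
m(O) = 9 (m(O) = 4 + 5*1 = 4 + 5 = 9)
y(h, v) = 215 - h - 13*h*v (y(h, v) = ((-13*h)*v + 215) - h = (-13*h*v + 215) - h = (215 - 13*h*v) - h = 215 - h - 13*h*v)
1/(m(2)*(-1652) + y(-229, -244)) = 1/(9*(-1652) + (215 - 1*(-229) - 13*(-229)*(-244))) = 1/(-14868 + (215 + 229 - 726388)) = 1/(-14868 - 725944) = 1/(-740812) = -1/740812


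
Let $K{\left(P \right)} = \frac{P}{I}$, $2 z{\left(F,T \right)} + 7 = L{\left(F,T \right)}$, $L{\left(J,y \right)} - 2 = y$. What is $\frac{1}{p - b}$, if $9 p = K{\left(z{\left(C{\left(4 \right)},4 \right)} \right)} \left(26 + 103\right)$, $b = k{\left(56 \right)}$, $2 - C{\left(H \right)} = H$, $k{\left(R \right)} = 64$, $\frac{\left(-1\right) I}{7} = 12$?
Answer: $- \frac{504}{32213} \approx -0.015646$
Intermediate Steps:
$I = -84$ ($I = \left(-7\right) 12 = -84$)
$L{\left(J,y \right)} = 2 + y$
$C{\left(H \right)} = 2 - H$
$z{\left(F,T \right)} = - \frac{5}{2} + \frac{T}{2}$ ($z{\left(F,T \right)} = - \frac{7}{2} + \frac{2 + T}{2} = - \frac{7}{2} + \left(1 + \frac{T}{2}\right) = - \frac{5}{2} + \frac{T}{2}$)
$b = 64$
$K{\left(P \right)} = - \frac{P}{84}$ ($K{\left(P \right)} = \frac{P}{-84} = P \left(- \frac{1}{84}\right) = - \frac{P}{84}$)
$p = \frac{43}{504}$ ($p = \frac{- \frac{- \frac{5}{2} + \frac{1}{2} \cdot 4}{84} \left(26 + 103\right)}{9} = \frac{- \frac{- \frac{5}{2} + 2}{84} \cdot 129}{9} = \frac{\left(- \frac{1}{84}\right) \left(- \frac{1}{2}\right) 129}{9} = \frac{\frac{1}{168} \cdot 129}{9} = \frac{1}{9} \cdot \frac{43}{56} = \frac{43}{504} \approx 0.085317$)
$\frac{1}{p - b} = \frac{1}{\frac{43}{504} - 64} = \frac{1}{- \frac{32213}{504}} = - \frac{504}{32213}$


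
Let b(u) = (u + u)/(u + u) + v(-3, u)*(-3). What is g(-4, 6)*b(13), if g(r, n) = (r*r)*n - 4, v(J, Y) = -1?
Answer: 368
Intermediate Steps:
g(r, n) = -4 + n*r² (g(r, n) = r²*n - 4 = n*r² - 4 = -4 + n*r²)
b(u) = 4 (b(u) = (u + u)/(u + u) - 1*(-3) = (2*u)/((2*u)) + 3 = (2*u)*(1/(2*u)) + 3 = 1 + 3 = 4)
g(-4, 6)*b(13) = (-4 + 6*(-4)²)*4 = (-4 + 6*16)*4 = (-4 + 96)*4 = 92*4 = 368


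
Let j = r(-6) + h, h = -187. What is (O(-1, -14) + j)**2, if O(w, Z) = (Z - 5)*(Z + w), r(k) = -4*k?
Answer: 14884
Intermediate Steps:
j = -163 (j = -4*(-6) - 187 = 24 - 187 = -163)
O(w, Z) = (-5 + Z)*(Z + w)
(O(-1, -14) + j)**2 = (((-14)**2 - 5*(-14) - 5*(-1) - 14*(-1)) - 163)**2 = ((196 + 70 + 5 + 14) - 163)**2 = (285 - 163)**2 = 122**2 = 14884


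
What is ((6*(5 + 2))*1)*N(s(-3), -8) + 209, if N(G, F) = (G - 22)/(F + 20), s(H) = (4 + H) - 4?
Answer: 243/2 ≈ 121.50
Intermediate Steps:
s(H) = H
N(G, F) = (-22 + G)/(20 + F)
((6*(5 + 2))*1)*N(s(-3), -8) + 209 = ((6*(5 + 2))*1)*((-22 - 3)/(20 - 8)) + 209 = ((6*7)*1)*(-25/12) + 209 = (42*1)*((1/12)*(-25)) + 209 = 42*(-25/12) + 209 = -175/2 + 209 = 243/2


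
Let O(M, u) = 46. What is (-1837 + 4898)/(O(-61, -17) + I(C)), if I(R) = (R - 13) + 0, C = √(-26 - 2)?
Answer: 101013/1117 - 6122*I*√7/1117 ≈ 90.432 - 14.501*I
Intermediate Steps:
C = 2*I*√7 (C = √(-28) = 2*I*√7 ≈ 5.2915*I)
I(R) = -13 + R (I(R) = (-13 + R) + 0 = -13 + R)
(-1837 + 4898)/(O(-61, -17) + I(C)) = (-1837 + 4898)/(46 + (-13 + 2*I*√7)) = 3061/(33 + 2*I*√7)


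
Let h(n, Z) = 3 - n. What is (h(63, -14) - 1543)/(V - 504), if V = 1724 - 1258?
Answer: 1603/38 ≈ 42.184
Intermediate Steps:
V = 466
(h(63, -14) - 1543)/(V - 504) = ((3 - 1*63) - 1543)/(466 - 504) = ((3 - 63) - 1543)/(-38) = (-60 - 1543)*(-1/38) = -1603*(-1/38) = 1603/38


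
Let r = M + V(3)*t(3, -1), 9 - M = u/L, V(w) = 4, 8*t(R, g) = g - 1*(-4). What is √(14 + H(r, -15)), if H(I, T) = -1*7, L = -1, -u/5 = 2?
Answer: √7 ≈ 2.6458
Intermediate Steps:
u = -10 (u = -5*2 = -10)
t(R, g) = ½ + g/8 (t(R, g) = (g - 1*(-4))/8 = (g + 4)/8 = (4 + g)/8 = ½ + g/8)
M = -1 (M = 9 - (-10)/(-1) = 9 - (-10)*(-1) = 9 - 1*10 = 9 - 10 = -1)
r = ½ (r = -1 + 4*(½ + (⅛)*(-1)) = -1 + 4*(½ - ⅛) = -1 + 4*(3/8) = -1 + 3/2 = ½ ≈ 0.50000)
H(I, T) = -7
√(14 + H(r, -15)) = √(14 - 7) = √7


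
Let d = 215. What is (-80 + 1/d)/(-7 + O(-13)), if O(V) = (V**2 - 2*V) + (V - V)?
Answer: -17199/40420 ≈ -0.42551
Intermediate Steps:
O(V) = V**2 - 2*V (O(V) = (V**2 - 2*V) + 0 = V**2 - 2*V)
(-80 + 1/d)/(-7 + O(-13)) = (-80 + 1/215)/(-7 - 13*(-2 - 13)) = (-80 + 1/215)/(-7 - 13*(-15)) = -17199/(215*(-7 + 195)) = -17199/215/188 = -17199/215*1/188 = -17199/40420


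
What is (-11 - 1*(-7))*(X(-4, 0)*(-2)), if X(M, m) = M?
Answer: -32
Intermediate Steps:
(-11 - 1*(-7))*(X(-4, 0)*(-2)) = (-11 - 1*(-7))*(-4*(-2)) = (-11 + 7)*8 = -4*8 = -32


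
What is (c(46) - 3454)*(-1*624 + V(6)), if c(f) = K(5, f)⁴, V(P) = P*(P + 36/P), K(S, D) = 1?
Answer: 1906056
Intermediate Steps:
c(f) = 1 (c(f) = 1⁴ = 1)
(c(46) - 3454)*(-1*624 + V(6)) = (1 - 3454)*(-1*624 + (36 + 6²)) = -3453*(-624 + (36 + 36)) = -3453*(-624 + 72) = -3453*(-552) = 1906056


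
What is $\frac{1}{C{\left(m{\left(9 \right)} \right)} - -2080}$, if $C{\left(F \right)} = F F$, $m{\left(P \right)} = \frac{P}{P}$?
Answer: $\frac{1}{2081} \approx 0.00048054$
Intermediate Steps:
$m{\left(P \right)} = 1$
$C{\left(F \right)} = F^{2}$
$\frac{1}{C{\left(m{\left(9 \right)} \right)} - -2080} = \frac{1}{1^{2} - -2080} = \frac{1}{1 + \left(-1840 + 3920\right)} = \frac{1}{1 + 2080} = \frac{1}{2081}$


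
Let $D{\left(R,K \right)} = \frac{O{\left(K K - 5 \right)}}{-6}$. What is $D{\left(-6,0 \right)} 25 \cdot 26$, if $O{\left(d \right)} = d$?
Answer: $\frac{1625}{3} \approx 541.67$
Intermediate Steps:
$D{\left(R,K \right)} = \frac{5}{6} - \frac{K^{2}}{6}$ ($D{\left(R,K \right)} = \frac{K K - 5}{-6} = \left(K^{2} - 5\right) \left(- \frac{1}{6}\right) = \left(-5 + K^{2}\right) \left(- \frac{1}{6}\right) = \frac{5}{6} - \frac{K^{2}}{6}$)
$D{\left(-6,0 \right)} 25 \cdot 26 = \left(\frac{5}{6} - \frac{0^{2}}{6}\right) 25 \cdot 26 = \left(\frac{5}{6} - 0\right) 25 \cdot 26 = \left(\frac{5}{6} + 0\right) 25 \cdot 26 = \frac{5}{6} \cdot 25 \cdot 26 = \frac{125}{6} \cdot 26 = \frac{1625}{3}$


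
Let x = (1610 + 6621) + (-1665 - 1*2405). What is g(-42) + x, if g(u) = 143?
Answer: 4304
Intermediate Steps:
x = 4161 (x = 8231 + (-1665 - 2405) = 8231 - 4070 = 4161)
g(-42) + x = 143 + 4161 = 4304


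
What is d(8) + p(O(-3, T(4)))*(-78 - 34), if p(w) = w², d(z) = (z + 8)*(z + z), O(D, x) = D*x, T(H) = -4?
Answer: -15872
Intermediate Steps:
d(z) = 2*z*(8 + z) (d(z) = (8 + z)*(2*z) = 2*z*(8 + z))
d(8) + p(O(-3, T(4)))*(-78 - 34) = 2*8*(8 + 8) + (-3*(-4))²*(-78 - 34) = 2*8*16 + 12²*(-112) = 256 + 144*(-112) = 256 - 16128 = -15872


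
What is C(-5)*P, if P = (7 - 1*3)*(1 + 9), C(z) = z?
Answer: -200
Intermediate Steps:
P = 40 (P = (7 - 3)*10 = 4*10 = 40)
C(-5)*P = -5*40 = -200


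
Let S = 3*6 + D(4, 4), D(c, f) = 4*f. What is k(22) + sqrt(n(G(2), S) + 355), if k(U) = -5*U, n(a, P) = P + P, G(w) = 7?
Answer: -110 + 3*sqrt(47) ≈ -89.433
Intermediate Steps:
S = 34 (S = 3*6 + 4*4 = 18 + 16 = 34)
n(a, P) = 2*P
k(22) + sqrt(n(G(2), S) + 355) = -5*22 + sqrt(2*34 + 355) = -110 + sqrt(68 + 355) = -110 + sqrt(423) = -110 + 3*sqrt(47)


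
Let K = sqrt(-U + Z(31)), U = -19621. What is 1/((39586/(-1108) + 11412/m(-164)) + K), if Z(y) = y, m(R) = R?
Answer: 54333591550/4416950937367 + 17541477064*sqrt(17)/4416950937367 ≈ 0.028676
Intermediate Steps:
K = 34*sqrt(17) (K = sqrt(-1*(-19621) + 31) = sqrt(19621 + 31) = sqrt(19652) = 34*sqrt(17) ≈ 140.19)
1/((39586/(-1108) + 11412/m(-164)) + K) = 1/((39586/(-1108) + 11412/(-164)) + 34*sqrt(17)) = 1/((39586*(-1/1108) + 11412*(-1/164)) + 34*sqrt(17)) = 1/((-19793/554 - 2853/41) + 34*sqrt(17)) = 1/(-2392075/22714 + 34*sqrt(17))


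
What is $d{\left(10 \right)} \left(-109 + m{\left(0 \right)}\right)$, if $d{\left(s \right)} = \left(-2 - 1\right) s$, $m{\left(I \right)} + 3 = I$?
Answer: $3360$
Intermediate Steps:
$m{\left(I \right)} = -3 + I$
$d{\left(s \right)} = - 3 s$
$d{\left(10 \right)} \left(-109 + m{\left(0 \right)}\right) = \left(-3\right) 10 \left(-109 + \left(-3 + 0\right)\right) = - 30 \left(-109 - 3\right) = \left(-30\right) \left(-112\right) = 3360$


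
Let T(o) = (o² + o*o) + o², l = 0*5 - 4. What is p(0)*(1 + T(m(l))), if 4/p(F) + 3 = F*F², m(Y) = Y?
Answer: -196/3 ≈ -65.333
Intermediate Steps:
l = -4 (l = 0 - 4 = -4)
T(o) = 3*o² (T(o) = (o² + o²) + o² = 2*o² + o² = 3*o²)
p(F) = 4/(-3 + F³) (p(F) = 4/(-3 + F*F²) = 4/(-3 + F³))
p(0)*(1 + T(m(l))) = (4/(-3 + 0³))*(1 + 3*(-4)²) = (4/(-3 + 0))*(1 + 3*16) = (4/(-3))*(1 + 48) = (4*(-⅓))*49 = -4/3*49 = -196/3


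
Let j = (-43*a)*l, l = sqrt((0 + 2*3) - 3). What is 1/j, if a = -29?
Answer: sqrt(3)/3741 ≈ 0.00046299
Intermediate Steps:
l = sqrt(3) (l = sqrt((0 + 6) - 3) = sqrt(6 - 3) = sqrt(3) ≈ 1.7320)
j = 1247*sqrt(3) (j = (-43*(-29))*sqrt(3) = 1247*sqrt(3) ≈ 2159.9)
1/j = 1/(1247*sqrt(3)) = sqrt(3)/3741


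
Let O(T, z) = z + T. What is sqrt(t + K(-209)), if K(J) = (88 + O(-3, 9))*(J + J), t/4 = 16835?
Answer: 4*sqrt(1753) ≈ 167.48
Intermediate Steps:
t = 67340 (t = 4*16835 = 67340)
O(T, z) = T + z
K(J) = 188*J (K(J) = (88 + (-3 + 9))*(J + J) = (88 + 6)*(2*J) = 94*(2*J) = 188*J)
sqrt(t + K(-209)) = sqrt(67340 + 188*(-209)) = sqrt(67340 - 39292) = sqrt(28048) = 4*sqrt(1753)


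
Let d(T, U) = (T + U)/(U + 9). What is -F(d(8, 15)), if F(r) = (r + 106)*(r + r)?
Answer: -59041/288 ≈ -205.00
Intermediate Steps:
d(T, U) = (T + U)/(9 + U)
F(r) = 2*r*(106 + r) (F(r) = (106 + r)*(2*r) = 2*r*(106 + r))
-F(d(8, 15)) = -2*(8 + 15)/(9 + 15)*(106 + (8 + 15)/(9 + 15)) = -2*23/24*(106 + 23/24) = -2*(1/24)*23*(106 + (1/24)*23) = -2*23*(106 + 23/24)/24 = -2*23*2567/(24*24) = -1*59041/288 = -59041/288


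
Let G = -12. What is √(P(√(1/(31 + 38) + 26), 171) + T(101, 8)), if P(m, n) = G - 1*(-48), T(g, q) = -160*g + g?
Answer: 7*I*√327 ≈ 126.58*I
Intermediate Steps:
T(g, q) = -159*g
P(m, n) = 36 (P(m, n) = -12 - 1*(-48) = -12 + 48 = 36)
√(P(√(1/(31 + 38) + 26), 171) + T(101, 8)) = √(36 - 159*101) = √(36 - 16059) = √(-16023) = 7*I*√327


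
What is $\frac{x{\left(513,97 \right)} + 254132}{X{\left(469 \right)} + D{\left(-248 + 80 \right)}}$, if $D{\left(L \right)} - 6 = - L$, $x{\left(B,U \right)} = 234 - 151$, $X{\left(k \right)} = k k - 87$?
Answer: $\frac{254215}{220048} \approx 1.1553$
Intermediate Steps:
$X{\left(k \right)} = -87 + k^{2}$ ($X{\left(k \right)} = k^{2} - 87 = -87 + k^{2}$)
$x{\left(B,U \right)} = 83$
$D{\left(L \right)} = 6 - L$
$\frac{x{\left(513,97 \right)} + 254132}{X{\left(469 \right)} + D{\left(-248 + 80 \right)}} = \frac{83 + 254132}{\left(-87 + 469^{2}\right) + \left(6 - \left(-248 + 80\right)\right)} = \frac{254215}{\left(-87 + 219961\right) + \left(6 - -168\right)} = \frac{254215}{219874 + \left(6 + 168\right)} = \frac{254215}{219874 + 174} = \frac{254215}{220048}$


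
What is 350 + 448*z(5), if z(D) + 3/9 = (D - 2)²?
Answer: 12698/3 ≈ 4232.7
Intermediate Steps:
z(D) = -⅓ + (-2 + D)² (z(D) = -⅓ + (D - 2)² = -⅓ + (-2 + D)²)
350 + 448*z(5) = 350 + 448*(-⅓ + (-2 + 5)²) = 350 + 448*(-⅓ + 3²) = 350 + 448*(-⅓ + 9) = 350 + 448*(26/3) = 350 + 11648/3 = 12698/3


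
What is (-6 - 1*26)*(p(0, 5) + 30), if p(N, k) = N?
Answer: -960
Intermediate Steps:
(-6 - 1*26)*(p(0, 5) + 30) = (-6 - 1*26)*(0 + 30) = (-6 - 26)*30 = -32*30 = -960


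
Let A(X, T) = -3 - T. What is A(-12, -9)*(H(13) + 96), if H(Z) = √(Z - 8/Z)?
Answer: 576 + 6*√2093/13 ≈ 597.12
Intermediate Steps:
A(-12, -9)*(H(13) + 96) = (-3 - 1*(-9))*(√(13 - 8/13) + 96) = (-3 + 9)*(√(13 - 8*1/13) + 96) = 6*(√(13 - 8/13) + 96) = 6*(√(161/13) + 96) = 6*(√2093/13 + 96) = 6*(96 + √2093/13) = 576 + 6*√2093/13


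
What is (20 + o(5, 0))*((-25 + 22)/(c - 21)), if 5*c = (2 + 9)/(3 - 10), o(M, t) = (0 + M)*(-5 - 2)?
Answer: -1575/746 ≈ -2.1113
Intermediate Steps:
o(M, t) = -7*M (o(M, t) = M*(-7) = -7*M)
c = -11/35 (c = ((2 + 9)/(3 - 10))/5 = (11/(-7))/5 = (11*(-1/7))/5 = (1/5)*(-11/7) = -11/35 ≈ -0.31429)
(20 + o(5, 0))*((-25 + 22)/(c - 21)) = (20 - 7*5)*((-25 + 22)/(-11/35 - 21)) = (20 - 35)*(-3/(-746/35)) = -(-45)*(-35)/746 = -15*105/746 = -1575/746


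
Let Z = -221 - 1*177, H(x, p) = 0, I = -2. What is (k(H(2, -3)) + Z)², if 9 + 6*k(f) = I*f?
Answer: 638401/4 ≈ 1.5960e+5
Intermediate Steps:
k(f) = -3/2 - f/3 (k(f) = -3/2 + (-2*f)/6 = -3/2 - f/3)
Z = -398 (Z = -221 - 177 = -398)
(k(H(2, -3)) + Z)² = ((-3/2 - ⅓*0) - 398)² = ((-3/2 + 0) - 398)² = (-3/2 - 398)² = (-799/2)² = 638401/4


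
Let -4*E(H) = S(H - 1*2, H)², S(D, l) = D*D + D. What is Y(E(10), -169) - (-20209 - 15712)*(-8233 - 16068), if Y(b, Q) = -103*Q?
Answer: -872898814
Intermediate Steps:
S(D, l) = D + D² (S(D, l) = D² + D = D + D²)
E(H) = -(-1 + H)²*(-2 + H)²/4 (E(H) = -(1 + (H - 1*2))²*(H - 1*2)²/4 = -(1 + (H - 2))²*(H - 2)²/4 = -(1 + (-2 + H))²*(-2 + H)²/4 = -(-1 + H)²*(-2 + H)²/4)
Y(E(10), -169) - (-20209 - 15712)*(-8233 - 16068) = -103*(-169) - (-20209 - 15712)*(-8233 - 16068) = 17407 - (-35921)*(-24301) = 17407 - 1*872916221 = 17407 - 872916221 = -872898814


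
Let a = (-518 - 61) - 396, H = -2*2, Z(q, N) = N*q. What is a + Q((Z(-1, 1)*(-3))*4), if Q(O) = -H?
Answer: -971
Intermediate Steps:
H = -4
Q(O) = 4 (Q(O) = -1*(-4) = 4)
a = -975 (a = -579 - 396 = -975)
a + Q((Z(-1, 1)*(-3))*4) = -975 + 4 = -971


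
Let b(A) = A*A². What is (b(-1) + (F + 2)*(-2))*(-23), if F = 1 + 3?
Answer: 299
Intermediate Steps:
F = 4
b(A) = A³
(b(-1) + (F + 2)*(-2))*(-23) = ((-1)³ + (4 + 2)*(-2))*(-23) = (-1 + 6*(-2))*(-23) = (-1 - 12)*(-23) = -13*(-23) = 299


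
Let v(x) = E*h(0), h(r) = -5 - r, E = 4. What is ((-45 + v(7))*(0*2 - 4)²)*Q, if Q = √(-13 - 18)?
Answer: -1040*I*√31 ≈ -5790.5*I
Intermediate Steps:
v(x) = -20 (v(x) = 4*(-5 - 1*0) = 4*(-5 + 0) = 4*(-5) = -20)
Q = I*√31 (Q = √(-31) = I*√31 ≈ 5.5678*I)
((-45 + v(7))*(0*2 - 4)²)*Q = ((-45 - 20)*(0*2 - 4)²)*(I*√31) = (-65*(0 - 4)²)*(I*√31) = (-65*(-4)²)*(I*√31) = (-65*16)*(I*√31) = -1040*I*√31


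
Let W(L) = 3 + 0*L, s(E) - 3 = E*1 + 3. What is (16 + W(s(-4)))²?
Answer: 361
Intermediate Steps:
s(E) = 6 + E (s(E) = 3 + (E*1 + 3) = 3 + (E + 3) = 3 + (3 + E) = 6 + E)
W(L) = 3 (W(L) = 3 + 0 = 3)
(16 + W(s(-4)))² = (16 + 3)² = 19² = 361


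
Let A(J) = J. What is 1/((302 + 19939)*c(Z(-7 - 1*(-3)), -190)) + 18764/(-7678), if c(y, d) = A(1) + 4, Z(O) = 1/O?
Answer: -949501471/388525995 ≈ -2.4439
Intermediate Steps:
c(y, d) = 5 (c(y, d) = 1 + 4 = 5)
1/((302 + 19939)*c(Z(-7 - 1*(-3)), -190)) + 18764/(-7678) = 1/((302 + 19939)*5) + 18764/(-7678) = (⅕)/20241 + 18764*(-1/7678) = (1/20241)*(⅕) - 9382/3839 = 1/101205 - 9382/3839 = -949501471/388525995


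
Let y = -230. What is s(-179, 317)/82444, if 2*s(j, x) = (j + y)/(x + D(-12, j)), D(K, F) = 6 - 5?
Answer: -409/52434384 ≈ -7.8002e-6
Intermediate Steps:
D(K, F) = 1
s(j, x) = (-230 + j)/(2*(1 + x)) (s(j, x) = ((j - 230)/(x + 1))/2 = ((-230 + j)/(1 + x))/2 = (-230 + j)/(2*(1 + x)))
s(-179, 317)/82444 = ((-230 - 179)/(2*(1 + 317)))/82444 = ((½)*(-409)/318)*(1/82444) = ((½)*(1/318)*(-409))*(1/82444) = -409/636*1/82444 = -409/52434384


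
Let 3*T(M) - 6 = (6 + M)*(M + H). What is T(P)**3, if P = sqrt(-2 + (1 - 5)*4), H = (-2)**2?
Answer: -2336 - 1520*I*sqrt(2) ≈ -2336.0 - 2149.6*I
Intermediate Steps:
H = 4
P = 3*I*sqrt(2) (P = sqrt(-2 - 4*4) = sqrt(-2 - 16) = sqrt(-18) = 3*I*sqrt(2) ≈ 4.2426*I)
T(M) = 2 + (4 + M)*(6 + M)/3 (T(M) = 2 + ((6 + M)*(M + 4))/3 = 2 + ((6 + M)*(4 + M))/3 = 2 + ((4 + M)*(6 + M))/3 = 2 + (4 + M)*(6 + M)/3)
T(P)**3 = (10 + (3*I*sqrt(2))**2/3 + 10*(3*I*sqrt(2))/3)**3 = (10 + (1/3)*(-18) + 10*I*sqrt(2))**3 = (10 - 6 + 10*I*sqrt(2))**3 = (4 + 10*I*sqrt(2))**3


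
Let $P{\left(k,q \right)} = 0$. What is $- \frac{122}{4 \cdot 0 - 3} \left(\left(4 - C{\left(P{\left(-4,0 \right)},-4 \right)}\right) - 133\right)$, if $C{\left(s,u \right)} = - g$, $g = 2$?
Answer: $- \frac{15494}{3} \approx -5164.7$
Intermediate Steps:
$C{\left(s,u \right)} = -2$ ($C{\left(s,u \right)} = \left(-1\right) 2 = -2$)
$- \frac{122}{4 \cdot 0 - 3} \left(\left(4 - C{\left(P{\left(-4,0 \right)},-4 \right)}\right) - 133\right) = - \frac{122}{4 \cdot 0 - 3} \left(\left(4 - -2\right) - 133\right) = - \frac{122}{0 - 3} \left(\left(4 + 2\right) - 133\right) = - \frac{122}{-3} \left(6 - 133\right) = \left(-122\right) \left(- \frac{1}{3}\right) \left(-127\right) = \frac{122}{3} \left(-127\right) = - \frac{15494}{3}$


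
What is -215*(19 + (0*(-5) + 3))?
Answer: -4730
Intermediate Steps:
-215*(19 + (0*(-5) + 3)) = -215*(19 + (0 + 3)) = -215*(19 + 3) = -215*22 = -4730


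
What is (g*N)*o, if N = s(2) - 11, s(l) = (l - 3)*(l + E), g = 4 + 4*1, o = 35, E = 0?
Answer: -3640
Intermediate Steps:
g = 8 (g = 4 + 4 = 8)
s(l) = l*(-3 + l) (s(l) = (l - 3)*(l + 0) = (-3 + l)*l = l*(-3 + l))
N = -13 (N = 2*(-3 + 2) - 11 = 2*(-1) - 11 = -2 - 11 = -13)
(g*N)*o = (8*(-13))*35 = -104*35 = -3640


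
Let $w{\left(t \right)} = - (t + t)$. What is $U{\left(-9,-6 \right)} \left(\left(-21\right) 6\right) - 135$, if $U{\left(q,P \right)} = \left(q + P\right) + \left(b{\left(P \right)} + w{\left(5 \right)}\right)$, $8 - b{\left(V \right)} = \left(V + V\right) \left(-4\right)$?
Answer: $8055$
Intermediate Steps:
$w{\left(t \right)} = - 2 t$
$b{\left(V \right)} = 8 + 8 V$ ($b{\left(V \right)} = 8 - \left(V + V\right) \left(-4\right) = 8 - 2 V \left(-4\right) = 8 - - 8 V = 8 + 8 V$)
$U{\left(q,P \right)} = -2 + q + 9 P$ ($U{\left(q,P \right)} = \left(q + P\right) + \left(\left(8 + 8 P\right) - 10\right) = \left(P + q\right) + \left(\left(8 + 8 P\right) - 10\right) = \left(P + q\right) + \left(-2 + 8 P\right) = -2 + q + 9 P$)
$U{\left(-9,-6 \right)} \left(\left(-21\right) 6\right) - 135 = \left(-2 - 9 + 9 \left(-6\right)\right) \left(\left(-21\right) 6\right) - 135 = \left(-2 - 9 - 54\right) \left(-126\right) - 135 = \left(-65\right) \left(-126\right) - 135 = 8190 - 135 = 8055$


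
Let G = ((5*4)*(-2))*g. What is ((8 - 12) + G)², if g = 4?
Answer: 26896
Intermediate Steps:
G = -160 (G = ((5*4)*(-2))*4 = (20*(-2))*4 = -40*4 = -160)
((8 - 12) + G)² = ((8 - 12) - 160)² = (-4 - 160)² = (-164)² = 26896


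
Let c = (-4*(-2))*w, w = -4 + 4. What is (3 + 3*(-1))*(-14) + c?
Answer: 0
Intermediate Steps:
w = 0
c = 0 (c = -4*(-2)*0 = 8*0 = 0)
(3 + 3*(-1))*(-14) + c = (3 + 3*(-1))*(-14) + 0 = (3 - 3)*(-14) + 0 = 0*(-14) + 0 = 0 + 0 = 0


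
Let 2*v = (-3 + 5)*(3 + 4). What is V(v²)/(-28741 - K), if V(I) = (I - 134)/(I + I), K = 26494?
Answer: 17/1082606 ≈ 1.5703e-5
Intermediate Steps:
v = 7 (v = ((-3 + 5)*(3 + 4))/2 = (2*7)/2 = (½)*14 = 7)
V(I) = (-134 + I)/(2*I) (V(I) = (-134 + I)/((2*I)) = (-134 + I)*(1/(2*I)) = (-134 + I)/(2*I))
V(v²)/(-28741 - K) = ((-134 + 7²)/(2*(7²)))/(-28741 - 1*26494) = ((½)*(-134 + 49)/49)/(-28741 - 26494) = ((½)*(1/49)*(-85))/(-55235) = -85/98*(-1/55235) = 17/1082606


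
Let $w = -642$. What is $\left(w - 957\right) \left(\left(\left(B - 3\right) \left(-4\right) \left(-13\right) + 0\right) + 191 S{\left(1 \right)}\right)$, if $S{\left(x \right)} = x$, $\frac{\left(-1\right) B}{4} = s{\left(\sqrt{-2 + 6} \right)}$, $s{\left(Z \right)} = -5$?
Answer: $-1718925$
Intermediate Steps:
$B = 20$ ($B = \left(-4\right) \left(-5\right) = 20$)
$\left(w - 957\right) \left(\left(\left(B - 3\right) \left(-4\right) \left(-13\right) + 0\right) + 191 S{\left(1 \right)}\right) = \left(-642 - 957\right) \left(\left(\left(20 - 3\right) \left(-4\right) \left(-13\right) + 0\right) + 191 \cdot 1\right) = - 1599 \left(\left(17 \left(-4\right) \left(-13\right) + 0\right) + 191\right) = - 1599 \left(\left(\left(-68\right) \left(-13\right) + 0\right) + 191\right) = - 1599 \left(\left(884 + 0\right) + 191\right) = - 1599 \left(884 + 191\right) = \left(-1599\right) 1075 = -1718925$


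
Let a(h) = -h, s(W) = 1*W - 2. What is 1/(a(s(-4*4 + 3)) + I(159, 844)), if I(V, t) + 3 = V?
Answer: 1/171 ≈ 0.0058480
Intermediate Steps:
I(V, t) = -3 + V
s(W) = -2 + W (s(W) = W - 2 = -2 + W)
1/(a(s(-4*4 + 3)) + I(159, 844)) = 1/(-(-2 + (-4*4 + 3)) + (-3 + 159)) = 1/(-(-2 + (-16 + 3)) + 156) = 1/(-(-2 - 13) + 156) = 1/(-1*(-15) + 156) = 1/(15 + 156) = 1/171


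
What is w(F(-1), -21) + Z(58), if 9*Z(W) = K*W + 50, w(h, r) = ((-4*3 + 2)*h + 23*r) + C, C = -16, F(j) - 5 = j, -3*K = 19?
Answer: -15505/27 ≈ -574.26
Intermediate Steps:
K = -19/3 (K = -⅓*19 = -19/3 ≈ -6.3333)
F(j) = 5 + j
w(h, r) = -16 - 10*h + 23*r (w(h, r) = ((-4*3 + 2)*h + 23*r) - 16 = ((-12 + 2)*h + 23*r) - 16 = (-10*h + 23*r) - 16 = -16 - 10*h + 23*r)
Z(W) = 50/9 - 19*W/27 (Z(W) = (-19*W/3 + 50)/9 = (50 - 19*W/3)/9 = 50/9 - 19*W/27)
w(F(-1), -21) + Z(58) = (-16 - 10*(5 - 1) + 23*(-21)) + (50/9 - 19/27*58) = (-16 - 10*4 - 483) + (50/9 - 1102/27) = (-16 - 40 - 483) - 952/27 = -539 - 952/27 = -15505/27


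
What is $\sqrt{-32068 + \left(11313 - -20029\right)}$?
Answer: $11 i \sqrt{6} \approx 26.944 i$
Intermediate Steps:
$\sqrt{-32068 + \left(11313 - -20029\right)} = \sqrt{-32068 + \left(11313 + 20029\right)} = \sqrt{-32068 + 31342} = \sqrt{-726} = 11 i \sqrt{6}$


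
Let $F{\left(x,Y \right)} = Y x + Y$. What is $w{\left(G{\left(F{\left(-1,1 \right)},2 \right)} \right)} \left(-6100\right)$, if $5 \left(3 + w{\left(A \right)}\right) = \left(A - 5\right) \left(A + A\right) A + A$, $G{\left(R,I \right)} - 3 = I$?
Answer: $12200$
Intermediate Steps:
$F{\left(x,Y \right)} = Y + Y x$
$G{\left(R,I \right)} = 3 + I$
$w{\left(A \right)} = -3 + \frac{A}{5} + \frac{2 A^{2} \left(-5 + A\right)}{5}$ ($w{\left(A \right)} = -3 + \frac{\left(A - 5\right) \left(A + A\right) A + A}{5} = -3 + \frac{\left(-5 + A\right) 2 A A + A}{5} = -3 + \frac{2 A \left(-5 + A\right) A + A}{5} = -3 + \frac{2 A^{2} \left(-5 + A\right) + A}{5} = -3 + \frac{A + 2 A^{2} \left(-5 + A\right)}{5} = -3 + \left(\frac{A}{5} + \frac{2 A^{2} \left(-5 + A\right)}{5}\right) = -3 + \frac{A}{5} + \frac{2 A^{2} \left(-5 + A\right)}{5}$)
$w{\left(G{\left(F{\left(-1,1 \right)},2 \right)} \right)} \left(-6100\right) = \left(-3 - 2 \left(3 + 2\right)^{2} + \frac{3 + 2}{5} + \frac{2 \left(3 + 2\right)^{3}}{5}\right) \left(-6100\right) = \left(-3 - 2 \cdot 5^{2} + \frac{1}{5} \cdot 5 + \frac{2 \cdot 5^{3}}{5}\right) \left(-6100\right) = \left(-3 - 50 + 1 + \frac{2}{5} \cdot 125\right) \left(-6100\right) = \left(-3 - 50 + 1 + 50\right) \left(-6100\right) = \left(-2\right) \left(-6100\right) = 12200$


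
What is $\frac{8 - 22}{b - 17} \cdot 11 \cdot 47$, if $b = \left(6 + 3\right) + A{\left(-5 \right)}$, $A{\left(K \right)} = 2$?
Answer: $\frac{3619}{3} \approx 1206.3$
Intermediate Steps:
$b = 11$ ($b = \left(6 + 3\right) + 2 = 9 + 2 = 11$)
$\frac{8 - 22}{b - 17} \cdot 11 \cdot 47 = \frac{8 - 22}{11 - 17} \cdot 11 \cdot 47 = - \frac{14}{-6} \cdot 11 \cdot 47 = \left(-14\right) \left(- \frac{1}{6}\right) 11 \cdot 47 = \frac{7}{3} \cdot 11 \cdot 47 = \frac{77}{3} \cdot 47 = \frac{3619}{3}$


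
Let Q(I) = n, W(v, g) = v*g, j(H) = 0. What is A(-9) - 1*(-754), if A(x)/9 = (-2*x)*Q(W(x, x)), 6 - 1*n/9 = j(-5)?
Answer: 9502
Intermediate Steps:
W(v, g) = g*v
n = 54 (n = 54 - 9*0 = 54 + 0 = 54)
Q(I) = 54
A(x) = -972*x (A(x) = 9*(-2*x*54) = 9*(-108*x) = -972*x)
A(-9) - 1*(-754) = -972*(-9) - 1*(-754) = 8748 + 754 = 9502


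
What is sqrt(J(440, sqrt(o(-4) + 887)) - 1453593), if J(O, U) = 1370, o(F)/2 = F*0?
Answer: I*sqrt(1452223) ≈ 1205.1*I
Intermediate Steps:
o(F) = 0 (o(F) = 2*(F*0) = 2*0 = 0)
sqrt(J(440, sqrt(o(-4) + 887)) - 1453593) = sqrt(1370 - 1453593) = sqrt(-1452223) = I*sqrt(1452223)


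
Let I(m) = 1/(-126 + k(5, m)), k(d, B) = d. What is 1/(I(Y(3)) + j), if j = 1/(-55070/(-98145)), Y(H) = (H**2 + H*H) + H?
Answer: 1332694/2364095 ≈ 0.56372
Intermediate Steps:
Y(H) = H + 2*H**2 (Y(H) = (H**2 + H**2) + H = 2*H**2 + H = H + 2*H**2)
I(m) = -1/121 (I(m) = 1/(-126 + 5) = 1/(-121) = -1/121)
j = 19629/11014 (j = 1/(-55070*(-1/98145)) = 1/(11014/19629) = 19629/11014 ≈ 1.7822)
1/(I(Y(3)) + j) = 1/(-1/121 + 19629/11014) = 1/(2364095/1332694) = 1332694/2364095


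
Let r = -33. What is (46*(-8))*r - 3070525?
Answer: -3058381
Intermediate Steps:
(46*(-8))*r - 3070525 = (46*(-8))*(-33) - 3070525 = -368*(-33) - 3070525 = 12144 - 3070525 = -3058381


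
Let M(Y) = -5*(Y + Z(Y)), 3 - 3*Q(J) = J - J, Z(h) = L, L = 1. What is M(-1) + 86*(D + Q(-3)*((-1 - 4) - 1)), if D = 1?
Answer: -430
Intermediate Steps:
Z(h) = 1
Q(J) = 1 (Q(J) = 1 - (J - J)/3 = 1 - ⅓*0 = 1 + 0 = 1)
M(Y) = -5 - 5*Y (M(Y) = -5*(Y + 1) = -5*(1 + Y) = -5 - 5*Y)
M(-1) + 86*(D + Q(-3)*((-1 - 4) - 1)) = (-5 - 5*(-1)) + 86*(1 + 1*((-1 - 4) - 1)) = (-5 + 5) + 86*(1 + 1*(-5 - 1)) = 0 + 86*(1 + 1*(-6)) = 0 + 86*(1 - 6) = 0 + 86*(-5) = 0 - 430 = -430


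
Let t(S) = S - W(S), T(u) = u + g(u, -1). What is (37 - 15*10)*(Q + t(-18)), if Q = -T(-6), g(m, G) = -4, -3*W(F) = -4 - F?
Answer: 1130/3 ≈ 376.67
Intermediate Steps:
W(F) = 4/3 + F/3 (W(F) = -(-4 - F)/3 = 4/3 + F/3)
T(u) = -4 + u (T(u) = u - 4 = -4 + u)
t(S) = -4/3 + 2*S/3 (t(S) = S - (4/3 + S/3) = S + (-4/3 - S/3) = -4/3 + 2*S/3)
Q = 10 (Q = -(-4 - 6) = -1*(-10) = 10)
(37 - 15*10)*(Q + t(-18)) = (37 - 15*10)*(10 + (-4/3 + (⅔)*(-18))) = (37 - 150)*(10 + (-4/3 - 12)) = -113*(10 - 40/3) = -113*(-10/3) = 1130/3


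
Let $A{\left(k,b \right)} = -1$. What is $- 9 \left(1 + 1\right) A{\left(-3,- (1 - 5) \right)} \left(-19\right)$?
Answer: $-342$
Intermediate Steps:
$- 9 \left(1 + 1\right) A{\left(-3,- (1 - 5) \right)} \left(-19\right) = - 9 \left(1 + 1\right) \left(-1\right) \left(-19\right) = - 9 \cdot 2 \left(-1\right) \left(-19\right) = \left(-9\right) \left(-2\right) \left(-19\right) = 18 \left(-19\right) = -342$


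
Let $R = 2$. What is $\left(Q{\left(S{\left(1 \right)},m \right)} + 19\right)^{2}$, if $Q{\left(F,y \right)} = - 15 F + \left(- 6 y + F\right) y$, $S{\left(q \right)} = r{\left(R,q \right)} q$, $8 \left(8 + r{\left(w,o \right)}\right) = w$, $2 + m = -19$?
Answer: $5513104$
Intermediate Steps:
$m = -21$ ($m = -2 - 19 = -21$)
$r{\left(w,o \right)} = -8 + \frac{w}{8}$
$S{\left(q \right)} = - \frac{31 q}{4}$ ($S{\left(q \right)} = \left(-8 + \frac{1}{8} \cdot 2\right) q = \left(-8 + \frac{1}{4}\right) q = - \frac{31 q}{4}$)
$Q{\left(F,y \right)} = - 15 F + y \left(F - 6 y\right)$ ($Q{\left(F,y \right)} = - 15 F + \left(F - 6 y\right) y = - 15 F + y \left(F - 6 y\right)$)
$\left(Q{\left(S{\left(1 \right)},m \right)} + 19\right)^{2} = \left(\left(- 15 \left(\left(- \frac{31}{4}\right) 1\right) - 6 \left(-21\right)^{2} + \left(- \frac{31}{4}\right) 1 \left(-21\right)\right) + 19\right)^{2} = \left(\left(\left(-15\right) \left(- \frac{31}{4}\right) - 2646 - - \frac{651}{4}\right) + 19\right)^{2} = \left(\left(\frac{465}{4} - 2646 + \frac{651}{4}\right) + 19\right)^{2} = \left(-2367 + 19\right)^{2} = \left(-2348\right)^{2} = 5513104$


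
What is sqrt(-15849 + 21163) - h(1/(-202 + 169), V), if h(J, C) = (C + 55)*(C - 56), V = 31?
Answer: 2150 + sqrt(5314) ≈ 2222.9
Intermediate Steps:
h(J, C) = (-56 + C)*(55 + C) (h(J, C) = (55 + C)*(-56 + C) = (-56 + C)*(55 + C))
sqrt(-15849 + 21163) - h(1/(-202 + 169), V) = sqrt(-15849 + 21163) - (-3080 + 31**2 - 1*31) = sqrt(5314) - (-3080 + 961 - 31) = sqrt(5314) - 1*(-2150) = sqrt(5314) + 2150 = 2150 + sqrt(5314)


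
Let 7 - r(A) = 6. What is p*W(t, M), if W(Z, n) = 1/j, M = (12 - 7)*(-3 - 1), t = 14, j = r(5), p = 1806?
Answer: 1806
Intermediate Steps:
r(A) = 1 (r(A) = 7 - 1*6 = 7 - 6 = 1)
j = 1
M = -20 (M = 5*(-4) = -20)
W(Z, n) = 1 (W(Z, n) = 1/1 = 1)
p*W(t, M) = 1806*1 = 1806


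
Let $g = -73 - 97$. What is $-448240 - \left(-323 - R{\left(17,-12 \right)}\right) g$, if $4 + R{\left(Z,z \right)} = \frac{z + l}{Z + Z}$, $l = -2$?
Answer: $-502400$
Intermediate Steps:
$R{\left(Z,z \right)} = -4 + \frac{-2 + z}{2 Z}$ ($R{\left(Z,z \right)} = -4 + \frac{z - 2}{Z + Z} = -4 + \frac{-2 + z}{2 Z}$)
$g = -170$ ($g = -73 - 97 = -170$)
$-448240 - \left(-323 - R{\left(17,-12 \right)}\right) g = -448240 - \left(-323 - \frac{-2 - 12 - 136}{2 \cdot 17}\right) \left(-170\right) = -448240 - \left(-323 - \frac{1}{2} \cdot \frac{1}{17} \left(-2 - 12 - 136\right)\right) \left(-170\right) = -448240 - \left(-323 - \frac{1}{2} \cdot \frac{1}{17} \left(-150\right)\right) \left(-170\right) = -448240 - \left(-323 - - \frac{75}{17}\right) \left(-170\right) = -448240 - \left(-323 + \frac{75}{17}\right) \left(-170\right) = -448240 - \left(- \frac{5416}{17}\right) \left(-170\right) = -448240 - 54160 = -502400$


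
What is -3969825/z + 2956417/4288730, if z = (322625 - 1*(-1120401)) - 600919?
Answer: -14535888121631/3611569554110 ≈ -4.0248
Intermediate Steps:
z = 842107 (z = (322625 + 1120401) - 600919 = 1443026 - 600919 = 842107)
-3969825/z + 2956417/4288730 = -3969825/842107 + 2956417/4288730 = -14535888121631/3611569554110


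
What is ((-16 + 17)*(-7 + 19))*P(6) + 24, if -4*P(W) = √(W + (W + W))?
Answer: 24 - 9*√2 ≈ 11.272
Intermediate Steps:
P(W) = -√3*√W/4 (P(W) = -√(W + (W + W))/4 = -√(W + 2*W)/4 = -√3*√W/4)
((-16 + 17)*(-7 + 19))*P(6) + 24 = ((-16 + 17)*(-7 + 19))*(-√3*√6/4) + 24 = (1*12)*(-3*√2/4) + 24 = 12*(-3*√2/4) + 24 = -9*√2 + 24 = 24 - 9*√2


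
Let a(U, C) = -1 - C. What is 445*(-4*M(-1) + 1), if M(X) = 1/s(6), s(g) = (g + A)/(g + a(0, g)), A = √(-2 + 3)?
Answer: 4895/7 ≈ 699.29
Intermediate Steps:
A = 1 (A = √1 = 1)
s(g) = -1 - g (s(g) = (g + 1)/(g + (-1 - g)) = (1 + g)/(-1) = (1 + g)*(-1) = -1 - g)
M(X) = -⅐ (M(X) = 1/(-1 - 1*6) = 1/(-1 - 6) = 1/(-7) = -⅐)
445*(-4*M(-1) + 1) = 445*(-4*(-⅐) + 1) = 445*(4/7 + 1) = 445*(11/7) = 4895/7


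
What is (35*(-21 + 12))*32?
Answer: -10080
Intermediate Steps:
(35*(-21 + 12))*32 = (35*(-9))*32 = -315*32 = -10080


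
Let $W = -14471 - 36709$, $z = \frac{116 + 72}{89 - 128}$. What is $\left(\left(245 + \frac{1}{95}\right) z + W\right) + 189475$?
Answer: $\frac{508007087}{3705} \approx 1.3711 \cdot 10^{5}$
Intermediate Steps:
$z = - \frac{188}{39}$ ($z = \frac{188}{-39} = 188 \left(- \frac{1}{39}\right) = - \frac{188}{39} \approx -4.8205$)
$W = -51180$ ($W = -14471 - 36709 = -51180$)
$\left(\left(245 + \frac{1}{95}\right) z + W\right) + 189475 = \left(\left(245 + \frac{1}{95}\right) \left(- \frac{188}{39}\right) - 51180\right) + 189475 = \left(\frac{23276}{95} \left(- \frac{188}{39}\right) - 51180\right) + 189475 = \left(- \frac{4375888}{3705} - 51180\right) + 189475 = - \frac{193997788}{3705} + 189475 = \frac{508007087}{3705}$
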